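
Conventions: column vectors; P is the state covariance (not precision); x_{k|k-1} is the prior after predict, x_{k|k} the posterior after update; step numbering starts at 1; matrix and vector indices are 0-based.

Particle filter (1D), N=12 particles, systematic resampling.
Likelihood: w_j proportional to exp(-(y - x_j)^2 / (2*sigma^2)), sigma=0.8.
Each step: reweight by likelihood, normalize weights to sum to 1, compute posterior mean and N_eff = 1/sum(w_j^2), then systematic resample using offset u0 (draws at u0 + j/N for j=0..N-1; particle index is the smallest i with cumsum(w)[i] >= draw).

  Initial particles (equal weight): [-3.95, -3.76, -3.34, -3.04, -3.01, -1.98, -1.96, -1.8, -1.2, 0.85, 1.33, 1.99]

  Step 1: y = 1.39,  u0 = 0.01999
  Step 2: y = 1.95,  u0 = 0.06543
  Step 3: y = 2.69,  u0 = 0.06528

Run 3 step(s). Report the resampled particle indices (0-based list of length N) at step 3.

step 1: w=[0.0000, 0.0000, 0.0000, 0.0000, 0.0000, 0.0001, 0.0001, 0.0001, 0.0021, 0.3117, 0.3904, 0.2955]  mean=1.3693  Neff=2.9679  idx=[9, 9, 9, 9, 10, 10, 10, 10, 10, 11, 11, 11]
step 2: w=[0.0471, 0.0471, 0.0471, 0.0471, 0.0897, 0.0897, 0.0897, 0.0897, 0.0897, 0.1210, 0.1210, 0.1210]  mean=1.4792  Neff=10.7464  idx=[1, 3, 4, 5, 6, 7, 8, 9, 9, 10, 11, 11]
step 3: w=[0.0150, 0.0150, 0.0498, 0.0498, 0.0498, 0.0498, 0.0498, 0.1442, 0.1442, 0.1442, 0.1442, 0.1442]  mean=1.7913  Neff=8.5632  idx=[2, 4, 6, 7, 7, 8, 8, 9, 10, 10, 11, 11]

resampled_idx = [2, 4, 6, 7, 7, 8, 8, 9, 10, 10, 11, 11]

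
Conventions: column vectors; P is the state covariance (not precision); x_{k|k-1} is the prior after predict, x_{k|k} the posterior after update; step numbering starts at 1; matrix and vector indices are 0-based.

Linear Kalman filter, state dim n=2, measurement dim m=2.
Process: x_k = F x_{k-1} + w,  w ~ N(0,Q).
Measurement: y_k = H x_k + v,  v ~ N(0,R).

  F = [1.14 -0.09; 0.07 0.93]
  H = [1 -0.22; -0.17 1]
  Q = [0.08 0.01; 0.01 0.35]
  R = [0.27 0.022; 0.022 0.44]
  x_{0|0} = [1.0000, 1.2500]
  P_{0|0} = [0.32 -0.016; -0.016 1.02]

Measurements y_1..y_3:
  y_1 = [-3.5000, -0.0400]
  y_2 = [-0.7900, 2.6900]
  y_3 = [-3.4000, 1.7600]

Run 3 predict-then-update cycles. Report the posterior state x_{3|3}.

step 1: x^-=[1.0275, 1.2325]  P^-=[0.5074 -0.0667; -0.0667 1.2317]  S=[0.8664 -0.4044; -0.4044 1.7090]  K=[0.6305 0.0597; -0.0565 0.7140]  nu=[-4.2563, -1.0978]  x^+=[-1.7216, 0.6890]  P^+=[0.1874 0.0720; 0.0720 0.3251]
step 2: x^-=[-2.0246, 0.5203]  P^-=[0.3114 0.0736; 0.0736 0.6415]  S=[0.5800 -0.0957; -0.0957 1.0655]  K=[0.5198 0.0661; -0.0193 0.5886]  nu=[1.3491, 1.8255]  x^+=[-1.2027, 1.5688]  P^+=[0.1566 0.0671; 0.0671 0.2700]
step 3: x^-=[-1.5123, 1.3748]  P^-=[0.2719 0.0707; 0.0707 0.5930]  S=[0.5395 -0.0814; -0.0814 1.0168]  K=[0.4846 0.0628; -0.0250 0.5694]  nu=[-1.5853, 0.1281]  x^+=[-2.2725, 1.4873]  P^+=[0.1461 0.0631; 0.0631 0.2607]

x_post = [-2.2725, 1.4873]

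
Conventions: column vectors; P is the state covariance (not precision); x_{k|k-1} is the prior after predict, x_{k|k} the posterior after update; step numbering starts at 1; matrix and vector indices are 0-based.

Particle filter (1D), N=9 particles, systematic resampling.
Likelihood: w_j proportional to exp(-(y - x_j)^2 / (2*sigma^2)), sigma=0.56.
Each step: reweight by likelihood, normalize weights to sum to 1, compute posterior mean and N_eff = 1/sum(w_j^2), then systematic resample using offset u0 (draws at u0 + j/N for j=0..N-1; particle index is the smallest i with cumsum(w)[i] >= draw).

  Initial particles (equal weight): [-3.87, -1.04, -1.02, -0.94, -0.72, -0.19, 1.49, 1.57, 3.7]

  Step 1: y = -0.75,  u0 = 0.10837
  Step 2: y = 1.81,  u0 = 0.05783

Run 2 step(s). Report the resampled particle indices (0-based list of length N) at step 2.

step 1: w=[0.0000, 0.2027, 0.2063, 0.2188, 0.2314, 0.1406, 0.0001, 0.0000, 0.0000]  mean=-0.8201  Neff=4.8811  idx=[1, 2, 2, 3, 3, 4, 4, 5, 5]
step 2: w=[0.0007, 0.0008, 0.0008, 0.0017, 0.0017, 0.0106, 0.0106, 0.4866, 0.4866]  mean=-0.2056  Neff=2.1107  idx=[7, 7, 7, 7, 7, 8, 8, 8, 8]

resampled_idx = [7, 7, 7, 7, 7, 8, 8, 8, 8]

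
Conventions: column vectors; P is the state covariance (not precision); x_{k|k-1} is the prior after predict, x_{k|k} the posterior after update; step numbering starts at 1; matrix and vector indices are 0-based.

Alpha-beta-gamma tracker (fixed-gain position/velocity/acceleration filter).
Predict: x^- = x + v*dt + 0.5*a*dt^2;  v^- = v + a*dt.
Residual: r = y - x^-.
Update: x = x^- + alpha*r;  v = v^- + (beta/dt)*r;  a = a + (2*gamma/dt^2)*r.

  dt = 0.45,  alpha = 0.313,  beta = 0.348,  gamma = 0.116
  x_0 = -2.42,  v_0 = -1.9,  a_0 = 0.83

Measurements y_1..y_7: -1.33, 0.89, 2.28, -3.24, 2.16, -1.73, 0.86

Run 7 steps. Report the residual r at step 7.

step 1: x_pred=-3.1910  r=1.8610  x^+=-2.6085  v^+=-0.0874  a^+=2.9621
step 2: x_pred=-2.3479  r=3.2379  x^+=-1.3344  v^+=3.7495  a^+=6.6716
step 3: x_pred=1.0284  r=1.2516  x^+=1.4201  v^+=7.7197  a^+=8.1056
step 4: x_pred=5.7147  r=-8.9547  x^+=2.9119  v^+=4.4423  a^+=-2.1536
step 5: x_pred=4.6928  r=-2.5328  x^+=3.9001  v^+=1.5144  a^+=-5.0554
step 6: x_pred=4.0697  r=-5.7997  x^+=2.2544  v^+=-5.2456  a^+=-11.7000
step 7: x_pred=-1.2908  r=2.1508  x^+=-0.6176  v^+=-8.8473  a^+=-9.2359

resid = 2.1508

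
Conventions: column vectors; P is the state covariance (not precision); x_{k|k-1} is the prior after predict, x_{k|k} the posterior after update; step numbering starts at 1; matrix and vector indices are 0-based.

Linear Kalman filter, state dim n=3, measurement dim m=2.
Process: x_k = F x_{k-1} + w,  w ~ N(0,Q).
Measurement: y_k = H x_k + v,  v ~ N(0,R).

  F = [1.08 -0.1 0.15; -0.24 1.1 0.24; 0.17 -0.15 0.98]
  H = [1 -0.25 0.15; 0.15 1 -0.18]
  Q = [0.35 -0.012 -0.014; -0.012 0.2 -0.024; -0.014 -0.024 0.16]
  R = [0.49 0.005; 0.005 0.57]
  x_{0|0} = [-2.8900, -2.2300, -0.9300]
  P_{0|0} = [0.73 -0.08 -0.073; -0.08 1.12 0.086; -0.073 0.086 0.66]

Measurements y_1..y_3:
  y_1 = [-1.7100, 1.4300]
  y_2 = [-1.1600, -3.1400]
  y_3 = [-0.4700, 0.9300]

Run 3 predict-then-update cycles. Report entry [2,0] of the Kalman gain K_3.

K[2,0] = 0.1720

step 1: x^-=[-3.0377, -1.9826, -1.0682]  P^-=[1.2186 -0.4018 0.1587; -0.4018 1.7313 0.0026; 0.1587 0.0026 0.7946]  S=[2.0830 -0.6777; -0.6777 2.2244]  K=[0.6754 0.0945; -0.1733 0.6982; 0.1288 -0.0132]  nu=[0.9923, 3.6760]  x^+=[-2.0202, 0.4120, -0.9889]  P^+=[0.3350 0.0038 -0.0175; 0.0038 0.4203 0.1321; -0.0175 0.1321 0.7574]
step 2: x^-=[-2.3713, 0.7007, -1.3743]  P^-=[0.7515 -0.0985 0.1295; -0.0985 0.8412 0.2130; 0.1295 0.2130 0.8617]  S=[1.3856 -0.1895; -0.1895 1.3429]  K=[0.5845 0.0757; -0.1219 0.5697; 0.1593 0.0801]  nu=[1.5927, -3.7324]  x^+=[-1.7231, -1.6198, -1.4195]  P^+=[0.2872 0.0037 0.0035; 0.0037 0.3585 0.1940; 0.0035 0.1940 0.8227]
step 3: x^-=[-1.9119, -1.7089, -1.4411]  P^-=[0.7016 -0.0637 0.1449; -0.0637 0.7978 0.3009; 0.1449 0.3009 0.9105]  S=[1.3147 -0.1392; -0.1392 1.2778]  K=[0.5702 0.0742; -0.1062 0.5629; 0.1720 0.1430]  nu=[1.2308, 2.6663]  x^+=[-1.0122, -0.3387, -0.8482]  P^+=[0.2790 0.0061 0.0155; 0.0061 0.3614 0.2334; 0.0155 0.2334 0.8523]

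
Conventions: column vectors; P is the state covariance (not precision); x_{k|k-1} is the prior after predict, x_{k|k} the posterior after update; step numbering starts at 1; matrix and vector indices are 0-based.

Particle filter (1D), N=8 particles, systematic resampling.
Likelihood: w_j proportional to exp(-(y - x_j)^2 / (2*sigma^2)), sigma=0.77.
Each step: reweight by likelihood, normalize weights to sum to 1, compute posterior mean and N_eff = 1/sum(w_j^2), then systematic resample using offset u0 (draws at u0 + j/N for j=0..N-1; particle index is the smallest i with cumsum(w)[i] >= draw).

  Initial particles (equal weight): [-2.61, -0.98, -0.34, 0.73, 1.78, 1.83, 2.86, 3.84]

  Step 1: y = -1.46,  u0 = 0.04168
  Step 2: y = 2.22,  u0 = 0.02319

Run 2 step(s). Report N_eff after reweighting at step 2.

N_eff = 2.3638

step 1: w=[0.2162, 0.5431, 0.2290, 0.0116, 0.0001, 0.0001, 0.0000, 0.0000]  mean=-1.1657  Neff=2.5365  idx=[0, 0, 1, 1, 1, 1, 2, 2]
step 2: w=[0.0000, 0.0000, 0.0205, 0.0205, 0.0205, 0.0205, 0.4590, 0.4590]  mean=-0.3925  Neff=2.3638  idx=[3, 6, 6, 6, 6, 7, 7, 7]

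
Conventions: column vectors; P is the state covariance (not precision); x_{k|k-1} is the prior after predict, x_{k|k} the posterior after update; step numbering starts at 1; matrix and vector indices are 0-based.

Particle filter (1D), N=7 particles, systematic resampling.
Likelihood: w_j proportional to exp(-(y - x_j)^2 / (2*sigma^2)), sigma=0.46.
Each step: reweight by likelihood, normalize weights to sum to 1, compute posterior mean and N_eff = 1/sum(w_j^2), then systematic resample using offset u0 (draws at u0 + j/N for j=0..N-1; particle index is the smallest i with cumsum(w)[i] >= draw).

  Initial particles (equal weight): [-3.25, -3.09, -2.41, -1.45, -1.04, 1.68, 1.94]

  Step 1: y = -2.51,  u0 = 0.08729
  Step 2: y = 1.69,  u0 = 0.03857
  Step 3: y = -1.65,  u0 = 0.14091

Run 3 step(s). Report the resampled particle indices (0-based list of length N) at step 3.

resampled_idx = [0, 1, 2, 3, 4, 5, 6]

step 1: w=[0.1541, 0.2539, 0.5490, 0.0395, 0.0034, 0.0000, 0.0000]  mean=-2.6695  Neff=2.5560  idx=[0, 1, 1, 2, 2, 2, 2]
step 2: w=[0.0000, 0.0000, 0.0000, 0.2500, 0.2500, 0.2500, 0.2500]  mean=-2.4100  Neff=4.0000  idx=[3, 3, 4, 4, 5, 6, 6]
step 3: w=[0.1429, 0.1429, 0.1429, 0.1429, 0.1429, 0.1429, 0.1429]  mean=-2.4100  Neff=7.0000  idx=[0, 1, 2, 3, 4, 5, 6]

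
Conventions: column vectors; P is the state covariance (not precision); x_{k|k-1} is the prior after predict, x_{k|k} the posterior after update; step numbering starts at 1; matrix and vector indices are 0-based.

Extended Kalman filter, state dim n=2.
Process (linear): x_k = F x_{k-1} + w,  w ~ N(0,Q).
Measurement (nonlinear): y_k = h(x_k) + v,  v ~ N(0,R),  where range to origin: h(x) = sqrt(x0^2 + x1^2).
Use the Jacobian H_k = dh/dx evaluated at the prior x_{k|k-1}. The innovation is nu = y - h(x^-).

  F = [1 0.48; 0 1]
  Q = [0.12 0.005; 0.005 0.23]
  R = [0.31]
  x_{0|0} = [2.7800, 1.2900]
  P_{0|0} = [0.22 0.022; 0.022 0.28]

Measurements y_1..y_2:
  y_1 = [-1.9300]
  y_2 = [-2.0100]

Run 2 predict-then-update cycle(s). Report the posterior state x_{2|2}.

step 1: x^-=[3.3992, 1.2900]  P^-=[0.4256 0.1614; 0.1614 0.5100]  H_jac=[0.9349 0.3548]  S=[0.8533]  K=[0.5334; 0.3889]  nu=[-5.5657]  x^+=[0.4302, -0.8745]  P^+=[0.1828 -0.0156; -0.0156 0.3809]
step 2: x^-=[0.0104, -0.8745]  P^-=[0.3756 0.1722; 0.1722 0.6109]  H_jac=[0.0119 -0.9999]  S=[0.9168]  K=[-0.1830; -0.6641]  nu=[-2.8845]  x^+=[0.5382, 1.0412]  P^+=[0.3449 0.0608; 0.0608 0.2066]

x_post = [0.5382, 1.0412]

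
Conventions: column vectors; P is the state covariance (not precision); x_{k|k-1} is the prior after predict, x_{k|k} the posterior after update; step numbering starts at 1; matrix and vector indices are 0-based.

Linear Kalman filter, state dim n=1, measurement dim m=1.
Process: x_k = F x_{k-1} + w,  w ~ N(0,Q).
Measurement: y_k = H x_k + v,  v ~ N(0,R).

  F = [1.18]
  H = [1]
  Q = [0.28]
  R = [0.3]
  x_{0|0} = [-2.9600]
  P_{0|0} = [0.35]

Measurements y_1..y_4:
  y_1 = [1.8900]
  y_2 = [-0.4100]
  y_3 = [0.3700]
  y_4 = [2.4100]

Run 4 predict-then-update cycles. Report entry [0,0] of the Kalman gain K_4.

K[0,0] = 0.6476

step 1: x^-=[-3.4928]  P^-=[0.7673]  S=[1.0673]  K=[0.7189]  nu=[5.3828]  x^+=[0.3770]  P^+=[0.2157]
step 2: x^-=[0.4449]  P^-=[0.5803]  S=[0.8803]  K=[0.6592]  nu=[-0.8549]  x^+=[-0.1187]  P^+=[0.1978]
step 3: x^-=[-0.1400]  P^-=[0.5554]  S=[0.8554]  K=[0.6493]  nu=[0.5100]  x^+=[0.1911]  P^+=[0.1948]
step 4: x^-=[0.2255]  P^-=[0.5512]  S=[0.8512]  K=[0.6476]  nu=[2.1845]  x^+=[1.6401]  P^+=[0.1943]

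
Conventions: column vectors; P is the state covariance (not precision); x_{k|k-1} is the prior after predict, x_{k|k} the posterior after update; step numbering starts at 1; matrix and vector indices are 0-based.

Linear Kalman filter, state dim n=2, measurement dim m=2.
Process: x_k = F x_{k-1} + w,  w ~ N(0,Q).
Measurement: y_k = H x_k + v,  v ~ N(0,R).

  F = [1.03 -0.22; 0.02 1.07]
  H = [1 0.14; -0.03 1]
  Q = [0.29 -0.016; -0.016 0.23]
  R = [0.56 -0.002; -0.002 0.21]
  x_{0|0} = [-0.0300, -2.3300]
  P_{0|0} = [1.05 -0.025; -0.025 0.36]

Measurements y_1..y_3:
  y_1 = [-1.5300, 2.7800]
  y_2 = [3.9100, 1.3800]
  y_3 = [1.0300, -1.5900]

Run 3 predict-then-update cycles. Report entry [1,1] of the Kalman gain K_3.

K[1,1] = 0.6476

step 1: x^-=[0.4817, -2.4937]  P^-=[1.4327 -0.1066; -0.1066 0.6415]  S=[1.9754 -0.0613; -0.0613 0.8592]  K=[0.7139 -0.1231; 0.0148 0.7514]  nu=[-1.6626, 5.2882]  x^+=[-1.3563, 1.4553]  P^+=[0.4022 -0.0152; -0.0152 0.1573]
step 2: x^-=[-1.7172, 1.5300]  P^-=[0.7312 -0.0615; -0.0615 0.4096]  S=[1.2820 -0.0278; -0.0278 0.6240]  K=[0.5613 -0.1087; 0.0111 0.6599]  nu=[5.4130, -0.2015]  x^+=[1.3429, 1.4571]  P^+=[0.3165 -0.0144; -0.0144 0.1381]
step 3: x^-=[1.0626, 1.5859]  P^-=[0.6391 -0.0578; -0.0578 0.3877]  S=[1.1905 -0.0245; -0.0245 0.6017]  K=[0.5278 -0.1065; 0.0103 0.6476]  nu=[-0.2546, -3.1441]  x^+=[1.2631, -0.4527]  P^+=[0.2978 -0.0145; -0.0145 0.1355]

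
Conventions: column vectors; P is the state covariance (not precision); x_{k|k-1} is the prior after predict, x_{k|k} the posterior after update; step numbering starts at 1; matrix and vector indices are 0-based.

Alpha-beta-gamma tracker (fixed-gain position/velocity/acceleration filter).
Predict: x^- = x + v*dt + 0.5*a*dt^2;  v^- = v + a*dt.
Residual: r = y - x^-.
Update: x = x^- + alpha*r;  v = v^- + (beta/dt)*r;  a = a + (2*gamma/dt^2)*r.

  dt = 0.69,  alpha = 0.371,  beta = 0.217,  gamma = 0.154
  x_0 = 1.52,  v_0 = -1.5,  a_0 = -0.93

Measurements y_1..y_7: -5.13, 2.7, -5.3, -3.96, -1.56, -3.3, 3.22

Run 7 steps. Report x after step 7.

x_post = 3.0952

step 1: x_pred=0.2636  r=-5.3936  x^+=-1.7374  v^+=-3.8380  a^+=-4.4193
step 2: x_pred=-5.4376  r=8.1376  x^+=-2.4186  v^+=-4.3280  a^+=0.8452
step 3: x_pred=-5.2037  r=-0.0963  x^+=-5.2394  v^+=-3.7751  a^+=0.7829
step 4: x_pred=-7.6579  r=3.6979  x^+=-6.2860  v^+=-2.0720  a^+=3.1751
step 5: x_pred=-6.9598  r=5.3998  x^+=-4.9565  v^+=1.8170  a^+=6.6684
step 6: x_pred=-2.1153  r=-1.1847  x^+=-2.5548  v^+=6.0457  a^+=5.9020
step 7: x_pred=3.0216  r=0.1984  x^+=3.0952  v^+=10.1804  a^+=6.0303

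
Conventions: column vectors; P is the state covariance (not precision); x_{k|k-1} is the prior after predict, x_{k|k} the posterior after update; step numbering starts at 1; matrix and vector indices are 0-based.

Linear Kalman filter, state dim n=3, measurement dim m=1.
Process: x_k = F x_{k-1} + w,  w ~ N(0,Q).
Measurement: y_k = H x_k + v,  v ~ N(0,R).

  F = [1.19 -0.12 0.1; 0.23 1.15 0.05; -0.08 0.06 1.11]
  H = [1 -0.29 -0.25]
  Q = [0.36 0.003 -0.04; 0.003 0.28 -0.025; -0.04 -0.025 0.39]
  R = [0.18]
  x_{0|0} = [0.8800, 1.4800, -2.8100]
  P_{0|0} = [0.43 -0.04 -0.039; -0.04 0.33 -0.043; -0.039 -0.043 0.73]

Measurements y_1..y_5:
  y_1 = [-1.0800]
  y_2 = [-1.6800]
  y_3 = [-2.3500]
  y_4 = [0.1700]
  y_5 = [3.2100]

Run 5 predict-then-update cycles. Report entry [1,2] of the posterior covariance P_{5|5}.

step 1: x^-=[0.5886, 1.7639, -3.1007]  P^-=[0.9841 0.0173 -0.0513; 0.0173 0.7140 -0.0313; -0.0513 -0.0313 1.2950]  S=[1.3162]  K=[0.7536; -0.1383; -0.2780]  nu=[-1.9322]  x^+=[-0.8676, 2.0310, -2.5635]  P^+=[0.2366 0.1544 0.2245; 0.1544 0.6888 -0.0819; 0.2245 -0.0819 1.1932]
step 2: x^-=[-1.5326, 2.0080, -2.6542]  P^-=[0.7281 0.1953 0.3827; 0.1953 1.2839 0.0239; 0.3827 0.0239 1.8119]  S=[0.8282]  K=[0.6953; -0.2210; -0.0933]  nu=[-0.2287]  x^+=[-1.6916, 2.0585, -2.6329]  P^+=[0.3278 0.3225 0.4364; 0.3225 1.2435 0.0069; 0.4364 0.0069 1.8047]
step 3: x^-=[-2.5233, 1.8466, -2.6637]  P^-=[0.8717 0.3994 0.7183; 0.3994 2.1278 0.2482; 0.7183 0.2482 2.5405]  S=[0.8346]  K=[0.6905; -0.3351; 0.0135]  nu=[0.0429]  x^+=[-2.4937, 1.8322, -2.6631]  P^+=[0.4738 0.5925 0.7106; 0.5925 2.0340 0.2519; 0.7106 0.2519 2.5403]
step 4: x^-=[-3.4537, 1.4003, -2.6466]  P^-=[1.0794 0.7453 1.1311; 0.7453 3.3602 0.7022; 1.1311 0.7022 3.4319]  S=[0.8605]  K=[0.6746; -0.4703; 0.0807]  nu=[3.3681]  x^+=[-1.1815, -0.1837, -2.3748]  P^+=[0.6878 1.0183 1.0842; 1.0183 3.1698 0.7349; 1.0842 0.7349 3.4263]
step 5: x^-=[-1.6214, -0.6018, -2.5525]  P^-=[1.3635 1.3059 1.6645; 1.3059 5.1652 1.5043; 1.6645 1.5043 4.5230]  S=[0.8890]  K=[0.6396; -0.6390; 0.1097]  nu=[4.0188]  x^+=[0.9492, -3.1697, -2.1117]  P^+=[0.9998 1.6693 1.6021; 1.6693 4.8022 1.5666; 1.6021 1.5666 4.5123]

P_post[1,2] = 1.5666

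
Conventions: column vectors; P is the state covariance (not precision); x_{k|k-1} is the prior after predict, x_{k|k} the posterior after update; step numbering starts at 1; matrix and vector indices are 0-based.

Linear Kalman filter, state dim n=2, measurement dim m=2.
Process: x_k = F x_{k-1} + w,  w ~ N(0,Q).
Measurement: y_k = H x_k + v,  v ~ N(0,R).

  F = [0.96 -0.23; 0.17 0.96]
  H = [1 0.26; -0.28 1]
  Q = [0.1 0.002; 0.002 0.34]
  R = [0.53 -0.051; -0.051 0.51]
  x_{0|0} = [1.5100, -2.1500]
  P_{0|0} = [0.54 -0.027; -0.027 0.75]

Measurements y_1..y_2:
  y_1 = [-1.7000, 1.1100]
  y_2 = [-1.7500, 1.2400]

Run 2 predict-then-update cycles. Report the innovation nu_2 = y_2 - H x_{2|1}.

innov = [-1.5322, 1.3256]

step 1: x^-=[1.9441, -1.8073]  P^-=[0.6493 -0.0993; -0.0993 1.0380]  S=[1.1978 -0.0550; -0.0550 1.6545]  K=[0.5135 -0.1528; 0.1722 0.6499]  nu=[-3.1742, 3.4616]  x^+=[-0.2148, -0.1043]  P^+=[0.2862 -0.0240; -0.0240 0.3159]
step 2: x^-=[-0.1822, -0.1367]  P^-=[0.3911 -0.0422; -0.0422 0.6316]  S=[0.9418 -0.0354; -0.0354 1.1959]  K=[0.3992 -0.1150; 0.1499 0.5425]  nu=[-1.5322, 1.3256]  x^+=[-0.9465, 0.3527]  P^+=[0.2219 -0.0169; -0.0169 0.2643]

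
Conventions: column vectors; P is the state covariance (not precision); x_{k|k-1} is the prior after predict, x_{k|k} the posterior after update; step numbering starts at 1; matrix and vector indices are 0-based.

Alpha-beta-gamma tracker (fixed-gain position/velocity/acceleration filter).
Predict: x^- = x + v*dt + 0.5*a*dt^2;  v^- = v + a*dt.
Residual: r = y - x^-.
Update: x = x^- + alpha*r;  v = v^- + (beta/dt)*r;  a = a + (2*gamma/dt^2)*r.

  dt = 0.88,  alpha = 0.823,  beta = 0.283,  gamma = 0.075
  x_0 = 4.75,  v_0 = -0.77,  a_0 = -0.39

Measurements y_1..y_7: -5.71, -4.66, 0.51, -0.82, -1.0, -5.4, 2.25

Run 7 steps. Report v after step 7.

v_post = 2.2645

step 1: x_pred=3.9214  r=-9.6314  x^+=-4.0052  v^+=-4.2106  a^+=-2.2556
step 2: x_pred=-8.5839  r=3.9239  x^+=-5.3545  v^+=-4.9336  a^+=-1.4955
step 3: x_pred=-10.2752  r=10.7852  x^+=-1.3990  v^+=-2.7812  a^+=0.5935
step 4: x_pred=-3.6167  r=2.7967  x^+=-1.3150  v^+=-1.3596  a^+=1.1352
step 5: x_pred=-2.0719  r=1.0719  x^+=-1.1897  v^+=-0.0158  a^+=1.3429
step 6: x_pred=-0.6837  r=-4.7163  x^+=-4.5652  v^+=-0.3508  a^+=0.4293
step 7: x_pred=-4.7077  r=6.9577  x^+=1.0185  v^+=2.2645  a^+=1.7770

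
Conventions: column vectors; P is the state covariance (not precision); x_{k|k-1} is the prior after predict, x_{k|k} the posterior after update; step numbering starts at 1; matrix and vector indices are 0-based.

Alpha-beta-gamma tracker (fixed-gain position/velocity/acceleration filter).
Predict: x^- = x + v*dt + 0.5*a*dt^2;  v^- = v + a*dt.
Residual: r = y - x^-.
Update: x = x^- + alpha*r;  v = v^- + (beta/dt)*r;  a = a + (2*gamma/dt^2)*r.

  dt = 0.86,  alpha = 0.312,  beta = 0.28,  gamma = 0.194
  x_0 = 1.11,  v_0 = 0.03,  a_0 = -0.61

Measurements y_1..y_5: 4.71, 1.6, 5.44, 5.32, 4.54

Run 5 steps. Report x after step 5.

step 1: x_pred=0.9102  r=3.7998  x^+=2.0958  v^+=0.7425  a^+=1.3834
step 2: x_pred=3.2459  r=-1.6459  x^+=2.7324  v^+=1.3964  a^+=0.5199
step 3: x_pred=4.1255  r=1.3145  x^+=4.5357  v^+=2.2715  a^+=1.2095
step 4: x_pred=6.9364  r=-1.6164  x^+=6.4321  v^+=2.7854  a^+=0.3615
step 5: x_pred=8.9612  r=-4.4212  x^+=7.5818  v^+=1.6568  a^+=-1.9579

x_post = 7.5818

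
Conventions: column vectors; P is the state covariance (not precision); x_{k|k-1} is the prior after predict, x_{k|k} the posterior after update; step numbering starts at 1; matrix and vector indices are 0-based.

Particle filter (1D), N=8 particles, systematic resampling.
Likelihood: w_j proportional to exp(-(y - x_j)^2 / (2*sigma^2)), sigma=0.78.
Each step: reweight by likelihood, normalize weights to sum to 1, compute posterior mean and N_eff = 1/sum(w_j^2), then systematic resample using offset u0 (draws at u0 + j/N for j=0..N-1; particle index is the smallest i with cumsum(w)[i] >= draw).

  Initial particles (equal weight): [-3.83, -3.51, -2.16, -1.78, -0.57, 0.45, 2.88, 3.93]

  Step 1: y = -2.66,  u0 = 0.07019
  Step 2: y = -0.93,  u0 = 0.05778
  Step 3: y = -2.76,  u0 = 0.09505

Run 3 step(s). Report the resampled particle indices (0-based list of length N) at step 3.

resampled_idx = [0, 1, 2, 3, 3, 5, 6, 7]

step 1: w=[0.1444, 0.2456, 0.3622, 0.2354, 0.0123, 0.0002, 0.0000, 0.0000]  mean=-2.6234  Neff=3.7327  idx=[0, 1, 1, 2, 2, 2, 3, 3]
step 2: w=[0.0005, 0.0021, 0.0021, 0.1457, 0.1457, 0.1457, 0.2790, 0.2790]  mean=-1.9545  Neff=4.5572  idx=[3, 4, 5, 5, 6, 6, 7, 7]
step 3: w=[0.1552, 0.1552, 0.1552, 0.1552, 0.0948, 0.0948, 0.0948, 0.0948]  mean=-2.0159  Neff=7.5580  idx=[0, 1, 2, 3, 3, 5, 6, 7]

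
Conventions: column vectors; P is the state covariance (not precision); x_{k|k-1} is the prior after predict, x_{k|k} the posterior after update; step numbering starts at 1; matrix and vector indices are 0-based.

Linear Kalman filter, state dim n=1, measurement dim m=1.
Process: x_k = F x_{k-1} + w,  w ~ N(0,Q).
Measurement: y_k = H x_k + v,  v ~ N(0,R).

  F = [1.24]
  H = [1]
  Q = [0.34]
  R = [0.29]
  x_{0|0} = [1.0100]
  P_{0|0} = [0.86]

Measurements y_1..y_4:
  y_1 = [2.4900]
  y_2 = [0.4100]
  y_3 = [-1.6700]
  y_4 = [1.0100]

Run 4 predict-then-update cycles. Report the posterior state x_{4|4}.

x_post = [0.4163]

step 1: x^-=[1.2524]  P^-=[1.6623]  S=[1.9523]  K=[0.8515]  nu=[1.2376]  x^+=[2.3062]  P^+=[0.2469]
step 2: x^-=[2.8596]  P^-=[0.7197]  S=[1.0097]  K=[0.7128]  nu=[-2.4496]  x^+=[1.1136]  P^+=[0.2067]
step 3: x^-=[1.3809]  P^-=[0.6578]  S=[0.9478]  K=[0.6940]  nu=[-3.0509]  x^+=[-0.7366]  P^+=[0.2013]
step 4: x^-=[-0.9133]  P^-=[0.6495]  S=[0.9395]  K=[0.6913]  nu=[1.9233]  x^+=[0.4163]  P^+=[0.2005]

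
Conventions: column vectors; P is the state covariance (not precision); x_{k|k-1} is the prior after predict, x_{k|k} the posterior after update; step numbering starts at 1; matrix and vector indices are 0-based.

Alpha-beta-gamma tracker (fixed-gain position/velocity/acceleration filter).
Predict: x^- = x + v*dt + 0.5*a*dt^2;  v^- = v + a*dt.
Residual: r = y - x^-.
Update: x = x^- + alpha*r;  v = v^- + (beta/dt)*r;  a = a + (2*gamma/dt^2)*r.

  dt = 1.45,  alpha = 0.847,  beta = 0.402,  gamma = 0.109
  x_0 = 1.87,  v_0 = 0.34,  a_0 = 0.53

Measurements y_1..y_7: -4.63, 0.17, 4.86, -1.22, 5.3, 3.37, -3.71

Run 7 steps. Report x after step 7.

step 1: x_pred=2.9202  r=-7.5502  x^+=-3.4748  v^+=-0.9847  a^+=-0.2528
step 2: x_pred=-5.1685  r=5.3385  x^+=-0.6468  v^+=0.1287  a^+=0.3007
step 3: x_pred=-0.1441  r=5.0041  x^+=4.0944  v^+=1.9520  a^+=0.8195
step 4: x_pred=7.7863  r=-9.0063  x^+=0.1580  v^+=0.6434  a^+=-0.1143
step 5: x_pred=0.9708  r=4.3292  x^+=4.6376  v^+=1.6779  a^+=0.3346
step 6: x_pred=7.4223  r=-4.0523  x^+=3.9900  v^+=1.0396  a^+=-0.0856
step 7: x_pred=5.4074  r=-9.1174  x^+=-2.3150  v^+=-1.6122  a^+=-1.0309

x_post = -2.3150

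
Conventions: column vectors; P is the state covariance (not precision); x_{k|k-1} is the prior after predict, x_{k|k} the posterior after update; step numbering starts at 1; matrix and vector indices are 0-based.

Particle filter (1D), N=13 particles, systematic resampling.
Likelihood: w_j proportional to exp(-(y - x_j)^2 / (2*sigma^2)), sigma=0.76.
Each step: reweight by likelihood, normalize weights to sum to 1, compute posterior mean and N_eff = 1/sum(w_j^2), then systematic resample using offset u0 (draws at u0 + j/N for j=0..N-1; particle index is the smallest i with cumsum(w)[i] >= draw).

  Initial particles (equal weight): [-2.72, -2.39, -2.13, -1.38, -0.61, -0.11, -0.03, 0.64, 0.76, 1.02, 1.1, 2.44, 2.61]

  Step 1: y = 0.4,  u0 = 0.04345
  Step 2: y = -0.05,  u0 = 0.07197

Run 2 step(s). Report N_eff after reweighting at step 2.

N_eff = 11.4435

step 1: w=[0.0000, 0.0002, 0.0007, 0.0119, 0.0767, 0.1481, 0.1580, 0.1764, 0.1658, 0.1330, 0.1213, 0.0051, 0.0027]  mean=0.4409  Neff=6.9459  idx=[4, 5, 5, 6, 6, 7, 7, 8, 8, 8, 9, 10, 10]
step 2: w=[0.0867, 0.1134, 0.1134, 0.1138, 0.1138, 0.0754, 0.0754, 0.0645, 0.0645, 0.0645, 0.0422, 0.0362, 0.0362]  mean=0.2816  Neff=11.4435  idx=[0, 1, 2, 2, 3, 4, 4, 5, 6, 8, 9, 10, 12]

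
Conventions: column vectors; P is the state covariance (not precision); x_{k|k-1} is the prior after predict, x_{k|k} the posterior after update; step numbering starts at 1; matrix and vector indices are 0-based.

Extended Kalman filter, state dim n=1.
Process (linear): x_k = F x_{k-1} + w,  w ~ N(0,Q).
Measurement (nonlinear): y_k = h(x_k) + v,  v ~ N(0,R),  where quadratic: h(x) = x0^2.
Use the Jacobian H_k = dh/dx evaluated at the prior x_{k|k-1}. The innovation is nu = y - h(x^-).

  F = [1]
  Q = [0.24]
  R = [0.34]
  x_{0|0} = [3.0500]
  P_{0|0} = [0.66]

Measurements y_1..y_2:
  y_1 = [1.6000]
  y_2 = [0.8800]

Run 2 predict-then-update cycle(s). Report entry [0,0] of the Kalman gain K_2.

step 1: x^-=[3.0500]  P^-=[0.9000]  H_jac=[6.1000]  S=[33.8290]  K=[0.1623]  nu=[-7.7025]  x^+=[1.8000]  P^+=[0.0090]
step 2: x^-=[1.8000]  P^-=[0.2490]  H_jac=[3.6000]  S=[3.5676]  K=[0.2513]  nu=[-2.3599]  x^+=[1.2069]  P^+=[0.0237]

K[0,0] = 0.2513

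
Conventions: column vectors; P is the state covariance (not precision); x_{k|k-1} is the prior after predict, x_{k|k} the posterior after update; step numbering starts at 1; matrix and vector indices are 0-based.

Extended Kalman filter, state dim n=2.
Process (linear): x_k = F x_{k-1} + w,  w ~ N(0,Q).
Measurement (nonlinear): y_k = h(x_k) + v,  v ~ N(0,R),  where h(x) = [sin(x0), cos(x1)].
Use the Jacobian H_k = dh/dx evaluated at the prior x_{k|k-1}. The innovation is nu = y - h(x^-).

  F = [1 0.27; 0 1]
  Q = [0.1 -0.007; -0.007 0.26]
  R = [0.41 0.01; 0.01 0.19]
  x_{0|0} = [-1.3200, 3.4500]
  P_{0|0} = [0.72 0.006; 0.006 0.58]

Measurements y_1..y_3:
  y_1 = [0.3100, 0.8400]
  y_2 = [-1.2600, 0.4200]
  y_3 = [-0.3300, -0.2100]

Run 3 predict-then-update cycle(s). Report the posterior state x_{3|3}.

x_post = [3.1949, 4.7270]

step 1: x^-=[-0.3885, 3.4500]  P^-=[0.8655 0.1556; 0.1556 0.8400]  H_jac=[0.9255 0.0000; 0.0000 0.3035]  S=[1.1513 0.0537; 0.0537 0.2674]  K=[0.6940 0.0372; 0.0814 0.9372]  nu=[0.6888, 1.7928]  x^+=[0.1563, 5.1863]  P^+=[0.3079 0.0462; 0.0462 0.5893]
step 2: x^-=[1.5566, 5.1863]  P^-=[0.4757 0.1983; 0.1983 0.8493]  H_jac=[0.0142 0.0000; 0.0000 0.8898]  S=[0.4101 0.0125; 0.0125 0.8624]  K=[0.0103 0.2044; -0.0199 0.8765]  nu=[-2.2599, -0.0364]  x^+=[1.5259, 5.1993]  P^+=[0.4396 0.0438; 0.0438 0.1869]
step 3: x^-=[2.9298, 5.1993]  P^-=[0.5769 0.0872; 0.0872 0.4469]  H_jac=[-0.9776 0.0000; 0.0000 0.8838]  S=[0.9614 -0.0654; -0.0654 0.5391]  K=[-0.5817 0.0725; -0.0392 0.7280]  nu=[-0.5403, -0.6779]  x^+=[3.1949, 4.7270]  P^+=[0.2432 0.0090; 0.0090 0.1561]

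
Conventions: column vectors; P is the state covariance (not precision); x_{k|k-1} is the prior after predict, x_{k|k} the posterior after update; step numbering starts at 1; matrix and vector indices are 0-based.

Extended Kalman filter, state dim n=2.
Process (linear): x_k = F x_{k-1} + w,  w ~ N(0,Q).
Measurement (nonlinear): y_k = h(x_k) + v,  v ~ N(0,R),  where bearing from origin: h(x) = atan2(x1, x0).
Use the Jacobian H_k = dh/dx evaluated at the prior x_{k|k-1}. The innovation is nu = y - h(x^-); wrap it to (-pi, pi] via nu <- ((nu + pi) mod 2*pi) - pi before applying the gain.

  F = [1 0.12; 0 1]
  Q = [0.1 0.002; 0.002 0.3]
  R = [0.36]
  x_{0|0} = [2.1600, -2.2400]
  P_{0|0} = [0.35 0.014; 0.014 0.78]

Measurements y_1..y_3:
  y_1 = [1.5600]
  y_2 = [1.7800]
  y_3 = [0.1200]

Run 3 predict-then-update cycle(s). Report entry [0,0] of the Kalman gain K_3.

K[0,0] = -0.0288

step 1: x^-=[1.8912, -2.2400]  P^-=[0.4646 0.1096; 0.1096 1.0800]  H_jac=[0.2606 0.2201]  S=[0.4564]  K=[0.3181; 0.5833]  nu=[2.4296]  x^+=[2.6642, -0.8229]  P^+=[0.4184 0.0249; 0.0249 0.9247]
step 2: x^-=[2.5654, -0.8229]  P^-=[0.5377 0.1379; 0.1379 1.2247]  H_jac=[0.1134 0.3534]  S=[0.5309]  K=[0.2066; 0.8447]  nu=[2.0904]  x^+=[2.9973, 0.9429]  P^+=[0.5150 0.0452; 0.0452 0.8459]
step 3: x^-=[3.1104, 0.9429]  P^-=[0.6381 0.1487; 0.1487 1.1459]  H_jac=[-0.0893 0.2944]  S=[0.4566]  K=[-0.0288; 0.7098]  nu=[-0.1743]  x^+=[3.1154, 0.8191]  P^+=[0.6377 0.1581; 0.1581 0.9158]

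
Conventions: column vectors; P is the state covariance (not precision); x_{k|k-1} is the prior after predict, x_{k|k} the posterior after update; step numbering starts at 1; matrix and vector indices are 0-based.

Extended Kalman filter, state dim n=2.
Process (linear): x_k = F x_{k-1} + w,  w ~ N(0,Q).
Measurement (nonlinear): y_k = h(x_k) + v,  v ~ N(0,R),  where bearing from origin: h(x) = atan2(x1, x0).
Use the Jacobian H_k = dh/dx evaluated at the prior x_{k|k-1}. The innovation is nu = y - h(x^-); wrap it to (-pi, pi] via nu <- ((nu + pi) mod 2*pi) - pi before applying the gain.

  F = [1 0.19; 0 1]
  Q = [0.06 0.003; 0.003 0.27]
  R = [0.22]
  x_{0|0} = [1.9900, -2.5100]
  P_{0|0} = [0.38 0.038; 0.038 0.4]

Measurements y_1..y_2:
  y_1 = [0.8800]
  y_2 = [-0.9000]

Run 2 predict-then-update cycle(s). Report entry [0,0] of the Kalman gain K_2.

K[0,0] = 0.4256

step 1: x^-=[1.5131, -2.5100]  P^-=[0.4689 0.1170; 0.1170 0.6700]  H_jac=[0.2922 0.1762]  S=[0.2929]  K=[0.5382; 0.5197]  nu=[1.9083]  x^+=[2.5401, -1.5182]  P^+=[0.3840 0.0351; 0.0351 0.5909]
step 2: x^-=[2.2517, -1.5182]  P^-=[0.4787 0.1503; 0.1503 0.8609]  H_jac=[0.2059 0.3053]  S=[0.3394]  K=[0.4256; 0.8655]  nu=[-0.3068]  x^+=[2.1211, -1.7837]  P^+=[0.4172 0.0253; 0.0253 0.6066]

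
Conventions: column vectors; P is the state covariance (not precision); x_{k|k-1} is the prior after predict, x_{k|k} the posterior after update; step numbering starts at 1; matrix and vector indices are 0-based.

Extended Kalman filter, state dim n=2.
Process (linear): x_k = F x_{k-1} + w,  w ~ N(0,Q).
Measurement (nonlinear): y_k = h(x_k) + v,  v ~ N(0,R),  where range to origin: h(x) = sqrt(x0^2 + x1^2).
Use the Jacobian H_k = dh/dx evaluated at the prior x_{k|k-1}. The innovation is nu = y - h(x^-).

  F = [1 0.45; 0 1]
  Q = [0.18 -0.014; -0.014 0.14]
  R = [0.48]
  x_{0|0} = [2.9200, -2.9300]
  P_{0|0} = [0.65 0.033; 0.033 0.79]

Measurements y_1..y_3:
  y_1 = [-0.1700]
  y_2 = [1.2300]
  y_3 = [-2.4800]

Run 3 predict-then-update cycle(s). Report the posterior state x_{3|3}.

step 1: x^-=[1.6015, -2.9300]  P^-=[1.0197 0.3745; 0.3745 0.9300]  H_jac=[0.4796 -0.8775]  S=[1.1154]  K=[0.1438; -0.5706]  nu=[-3.5091]  x^+=[1.0968, -0.9277]  P^+=[0.9966 0.4660; 0.4660 0.5669]
step 2: x^-=[0.6793, -0.9277]  P^-=[1.7108 0.7071; 0.7071 0.7069]  H_jac=[0.5908 -0.8069]  S=[0.8631]  K=[0.5099; -0.1768]  nu=[0.0802]  x^+=[0.7201, -0.9419]  P^+=[1.4864 0.7849; 0.7849 0.6799]
step 3: x^-=[0.2963, -0.9419]  P^-=[2.5105 1.0769; 1.0769 0.8199]  H_jac=[0.3001 -0.9539]  S=[0.8356]  K=[-0.3279; -0.5493]  nu=[-3.4674]  x^+=[1.4331, 0.9626]  P^+=[2.4207 0.9264; 0.9264 0.5678]

x_post = [1.4331, 0.9626]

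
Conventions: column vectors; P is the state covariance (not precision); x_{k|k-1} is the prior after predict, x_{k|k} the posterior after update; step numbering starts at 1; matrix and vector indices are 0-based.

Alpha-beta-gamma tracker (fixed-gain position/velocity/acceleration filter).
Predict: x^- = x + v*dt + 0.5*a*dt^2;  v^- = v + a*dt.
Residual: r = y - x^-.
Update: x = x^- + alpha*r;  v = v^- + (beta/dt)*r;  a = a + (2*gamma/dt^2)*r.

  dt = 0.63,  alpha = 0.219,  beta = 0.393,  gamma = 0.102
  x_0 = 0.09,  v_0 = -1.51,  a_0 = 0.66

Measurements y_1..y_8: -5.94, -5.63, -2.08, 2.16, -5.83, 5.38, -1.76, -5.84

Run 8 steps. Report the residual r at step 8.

step 1: x_pred=-0.7303  r=-5.2097  x^+=-1.8712  v^+=-4.3440  a^+=-2.0177
step 2: x_pred=-5.0084  r=-0.6216  x^+=-5.1445  v^+=-6.0029  a^+=-2.3372
step 3: x_pred=-9.3902  r=7.3102  x^+=-7.7893  v^+=-2.9152  a^+=1.4201
step 4: x_pred=-9.3440  r=11.5040  x^+=-6.8246  v^+=5.1558  a^+=7.3330
step 5: x_pred=-2.1212  r=-3.7088  x^+=-2.9335  v^+=7.4620  a^+=5.4268
step 6: x_pred=2.8446  r=2.5354  x^+=3.3998  v^+=12.4625  a^+=6.7299
step 7: x_pred=12.5868  r=-14.3468  x^+=9.4448  v^+=7.7527  a^+=-0.6441
step 8: x_pred=14.2013  r=-20.0413  x^+=9.8122  v^+=-5.1549  a^+=-10.9449

resid = -20.0413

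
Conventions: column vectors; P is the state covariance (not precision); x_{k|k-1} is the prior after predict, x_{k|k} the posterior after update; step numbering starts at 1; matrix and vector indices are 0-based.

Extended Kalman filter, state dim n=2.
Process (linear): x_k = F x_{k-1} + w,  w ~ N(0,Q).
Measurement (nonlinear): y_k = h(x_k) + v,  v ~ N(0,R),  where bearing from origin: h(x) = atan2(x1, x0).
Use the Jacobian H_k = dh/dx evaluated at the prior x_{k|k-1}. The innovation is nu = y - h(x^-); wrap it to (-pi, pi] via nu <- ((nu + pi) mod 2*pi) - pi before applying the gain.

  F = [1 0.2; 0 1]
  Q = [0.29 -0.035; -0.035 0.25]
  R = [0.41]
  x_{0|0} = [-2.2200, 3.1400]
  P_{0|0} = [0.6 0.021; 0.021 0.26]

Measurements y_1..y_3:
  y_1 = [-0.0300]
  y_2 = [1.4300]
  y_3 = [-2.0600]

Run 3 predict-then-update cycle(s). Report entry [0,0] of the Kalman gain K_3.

step 1: x^-=[-1.5920, 3.1400]  P^-=[0.9088 0.0380; 0.0380 0.5100]  H_jac=[-0.2533 -0.1284]  S=[0.4792]  K=[-0.4906; -0.1568]  nu=[-2.0700]  x^+=[-0.5764, 3.4646]  P^+=[0.7934 0.0011; 0.0011 0.4982]
step 2: x^-=[0.1165, 3.4646]  P^-=[1.1038 0.0658; 0.0658 0.7482]  H_jac=[-0.2883 0.0097]  S=[0.5015]  K=[-0.6334; -0.0233]  nu=[-0.1072]  x^+=[0.1844, 3.4671]  P^+=[0.9027 0.0584; 0.0584 0.7479]
step 3: x^-=[0.8778, 3.4671]  P^-=[1.2459 0.1730; 0.1730 0.9979]  H_jac=[-0.2711 0.0686]  S=[0.4998]  K=[-0.6519; 0.0432]  nu=[2.9004]  x^+=[-1.0130, 3.5925]  P^+=[1.0335 0.1870; 0.1870 0.9970]

K[0,0] = -0.6519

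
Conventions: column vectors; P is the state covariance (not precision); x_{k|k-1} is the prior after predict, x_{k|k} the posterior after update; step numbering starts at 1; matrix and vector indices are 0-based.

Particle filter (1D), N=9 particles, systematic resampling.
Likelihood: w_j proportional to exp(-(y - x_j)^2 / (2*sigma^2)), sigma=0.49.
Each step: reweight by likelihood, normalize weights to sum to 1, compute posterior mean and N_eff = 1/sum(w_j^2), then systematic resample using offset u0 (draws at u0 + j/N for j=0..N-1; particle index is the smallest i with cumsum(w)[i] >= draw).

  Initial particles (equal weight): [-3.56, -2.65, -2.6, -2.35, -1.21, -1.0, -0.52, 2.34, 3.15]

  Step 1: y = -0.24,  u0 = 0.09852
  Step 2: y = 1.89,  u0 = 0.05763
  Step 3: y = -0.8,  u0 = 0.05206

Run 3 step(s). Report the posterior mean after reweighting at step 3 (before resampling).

post_mean = -0.5200

step 1: w=[0.0000, 0.0000, 0.0000, 0.0001, 0.1092, 0.2327, 0.6580, 0.0000, 0.0000]  mean=-0.7072  Neff=2.0037  idx=[4, 5, 5, 6, 6, 6, 6, 6, 6]
step 2: w=[0.0001, 0.0008, 0.0008, 0.1664, 0.1664, 0.1664, 0.1664, 0.1664, 0.1664]  mean=-0.5208  Neff=6.0207  idx=[3, 4, 4, 5, 6, 6, 7, 8, 8]
step 3: w=[0.1111, 0.1111, 0.1111, 0.1111, 0.1111, 0.1111, 0.1111, 0.1111, 0.1111]  mean=-0.5200  Neff=9.0000  idx=[0, 1, 2, 3, 4, 5, 6, 7, 8]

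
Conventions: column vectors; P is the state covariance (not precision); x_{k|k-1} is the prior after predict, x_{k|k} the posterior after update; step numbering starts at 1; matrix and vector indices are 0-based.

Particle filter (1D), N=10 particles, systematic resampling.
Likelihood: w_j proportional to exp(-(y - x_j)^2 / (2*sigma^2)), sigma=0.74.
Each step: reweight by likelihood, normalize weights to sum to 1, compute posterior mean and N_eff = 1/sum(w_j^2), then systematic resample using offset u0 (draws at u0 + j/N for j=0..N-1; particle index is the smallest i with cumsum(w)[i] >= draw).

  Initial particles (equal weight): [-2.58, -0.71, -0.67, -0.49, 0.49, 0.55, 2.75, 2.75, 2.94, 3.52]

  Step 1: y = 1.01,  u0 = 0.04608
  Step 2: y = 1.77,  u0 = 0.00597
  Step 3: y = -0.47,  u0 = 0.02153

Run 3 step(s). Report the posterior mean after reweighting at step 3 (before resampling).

post_mean = 0.5218

step 1: w=[0.0000, 0.0329, 0.0373, 0.0628, 0.3831, 0.4042, 0.0309, 0.0309, 0.0163, 0.0016]  mean=0.5544  Neff=3.1375  idx=[2, 4, 4, 4, 4, 5, 5, 5, 5, 6]
step 2: w=[0.0019, 0.0956, 0.0956, 0.0956, 0.0956, 0.1096, 0.1096, 0.1096, 0.1096, 0.1775]  mean=0.9153  Neff=8.6145  idx=[1, 2, 3, 4, 5, 6, 7, 7, 8, 9]
step 3: w=[0.1178, 0.1178, 0.1178, 0.1178, 0.1057, 0.1057, 0.1057, 0.1057, 0.1057, 0.0000]  mean=0.5218  Neff=8.9740  idx=[0, 1, 1, 2, 3, 4, 5, 6, 7, 8]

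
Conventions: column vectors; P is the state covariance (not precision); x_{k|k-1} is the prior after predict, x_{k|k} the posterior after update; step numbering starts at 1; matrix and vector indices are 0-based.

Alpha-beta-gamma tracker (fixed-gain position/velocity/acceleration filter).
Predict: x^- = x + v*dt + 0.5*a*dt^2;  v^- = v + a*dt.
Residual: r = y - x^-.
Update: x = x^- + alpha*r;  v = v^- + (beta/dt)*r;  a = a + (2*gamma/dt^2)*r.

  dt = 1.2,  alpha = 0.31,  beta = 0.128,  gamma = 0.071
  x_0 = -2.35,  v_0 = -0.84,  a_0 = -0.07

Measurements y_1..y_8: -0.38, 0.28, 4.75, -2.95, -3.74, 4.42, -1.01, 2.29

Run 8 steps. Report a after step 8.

a_post = -1.0738

step 1: x_pred=-3.4084  r=3.0284  x^+=-2.4696  v^+=-0.6010  a^+=0.2286
step 2: x_pred=-3.0261  r=3.3061  x^+=-2.0012  v^+=0.0260  a^+=0.5547
step 3: x_pred=-1.5706  r=6.3206  x^+=0.3888  v^+=1.3658  a^+=1.1779
step 4: x_pred=2.8759  r=-5.8259  x^+=1.0699  v^+=2.1579  a^+=0.6034
step 5: x_pred=4.0939  r=-7.8339  x^+=1.6654  v^+=2.0465  a^+=-0.1691
step 6: x_pred=3.9994  r=0.4206  x^+=4.1298  v^+=1.8884  a^+=-0.1276
step 7: x_pred=6.3041  r=-7.3141  x^+=4.0367  v^+=0.9552  a^+=-0.8488
step 8: x_pred=4.5718  r=-2.2818  x^+=3.8644  v^+=-0.3068  a^+=-1.0738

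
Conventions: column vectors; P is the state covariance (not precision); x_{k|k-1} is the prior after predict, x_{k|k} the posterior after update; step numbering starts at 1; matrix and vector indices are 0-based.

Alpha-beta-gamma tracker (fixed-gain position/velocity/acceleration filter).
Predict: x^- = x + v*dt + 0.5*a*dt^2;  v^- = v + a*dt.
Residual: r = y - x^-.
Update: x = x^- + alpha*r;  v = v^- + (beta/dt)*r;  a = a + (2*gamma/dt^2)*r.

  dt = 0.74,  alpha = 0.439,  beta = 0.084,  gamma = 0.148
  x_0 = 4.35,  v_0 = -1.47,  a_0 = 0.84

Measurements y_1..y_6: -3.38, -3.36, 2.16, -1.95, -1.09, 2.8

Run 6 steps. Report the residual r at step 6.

resid = 6.7622

step 1: x_pred=3.4922  r=-6.8722  x^+=0.4753  v^+=-1.6285  a^+=-2.8747
step 2: x_pred=-1.5169  r=-1.8431  x^+=-2.3260  v^+=-3.9650  a^+=-3.8710
step 3: x_pred=-6.3200  r=8.4800  x^+=-2.5973  v^+=-5.8669  a^+=0.7128
step 4: x_pred=-6.7436  r=4.7936  x^+=-4.6392  v^+=-4.7953  a^+=3.3039
step 5: x_pred=-7.2831  r=6.1931  x^+=-4.5644  v^+=-1.6474  a^+=6.6516
step 6: x_pred=-3.9622  r=6.7622  x^+=-0.9936  v^+=4.0424  a^+=10.3068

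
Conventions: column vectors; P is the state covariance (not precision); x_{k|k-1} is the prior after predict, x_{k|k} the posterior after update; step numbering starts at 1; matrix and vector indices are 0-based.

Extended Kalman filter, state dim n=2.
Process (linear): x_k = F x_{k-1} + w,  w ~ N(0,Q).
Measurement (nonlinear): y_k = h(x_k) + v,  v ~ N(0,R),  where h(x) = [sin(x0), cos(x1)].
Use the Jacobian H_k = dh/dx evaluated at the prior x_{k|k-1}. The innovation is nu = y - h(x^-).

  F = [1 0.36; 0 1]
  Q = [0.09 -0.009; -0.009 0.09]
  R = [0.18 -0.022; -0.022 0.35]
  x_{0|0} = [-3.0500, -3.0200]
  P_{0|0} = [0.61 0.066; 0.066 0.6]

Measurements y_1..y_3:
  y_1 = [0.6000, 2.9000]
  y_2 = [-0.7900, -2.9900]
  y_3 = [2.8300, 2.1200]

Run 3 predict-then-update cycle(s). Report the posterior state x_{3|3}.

step 1: x^-=[-4.1372, -3.0200]  P^-=[0.8253 0.2730; 0.2730 0.6900]  H_jac=[-0.5440 0.0000; 0.0000 0.1213]  S=[0.4242 -0.0400; -0.0400 0.3602]  K=[-1.0607 -0.0259; -0.3316 0.1955]  nu=[-0.2391, 3.8926]  x^+=[-3.9844, -2.1796]  P^+=[0.3499 0.1176; 0.1176 0.6244]
step 2: x^-=[-4.7691, -2.1796]  P^-=[0.6056 0.3334; 0.3334 0.7144]  H_jac=[0.0567 0.0000; 0.0000 0.8204]  S=[0.1819 -0.0065; -0.0065 0.8308]  K=[0.2004 0.3308; 0.1291 0.7064]  nu=[-1.7884, -2.4181]  x^+=[-5.9274, -4.1187]  P^+=[0.5082 0.1358; 0.1358 0.2979]
step 3: x^-=[-7.4101, -4.1187]  P^-=[0.7346 0.2340; 0.2340 0.3879]  H_jac=[0.4294 0.0000; 0.0000 -0.8289]  S=[0.3155 -0.1053; -0.1053 0.6165]  K=[0.9490 -0.1525; 0.1532 -0.4954]  nu=[3.7331, 2.6794]  x^+=[-4.2760, -4.8741]  P^+=[0.4056 0.0896; 0.0896 0.2132]

x_post = [-4.2760, -4.8741]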